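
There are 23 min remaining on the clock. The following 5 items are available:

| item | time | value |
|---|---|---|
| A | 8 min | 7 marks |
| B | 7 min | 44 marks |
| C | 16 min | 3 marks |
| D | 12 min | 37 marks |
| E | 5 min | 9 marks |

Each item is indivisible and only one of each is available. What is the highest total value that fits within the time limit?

Check high-value combinations within 23 min:
- B+D: time 7+12=19, value 44+37=81
- A+B+E: time 8+7+5=20, value 7+44+9=60
- B+E: time 7+5=12, value 44+9=53
- A+B: time 8+7=15, value 7+44=51
Best: 81 marks.

81 marks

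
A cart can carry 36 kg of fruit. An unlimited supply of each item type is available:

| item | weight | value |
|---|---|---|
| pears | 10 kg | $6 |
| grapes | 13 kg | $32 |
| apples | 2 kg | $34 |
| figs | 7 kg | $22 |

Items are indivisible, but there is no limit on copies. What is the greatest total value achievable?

$612

Best value-per-unit is apples at 34/2, and filling with it alone uses weight 18×2=36. No mix of the others beats 18×34 = 612.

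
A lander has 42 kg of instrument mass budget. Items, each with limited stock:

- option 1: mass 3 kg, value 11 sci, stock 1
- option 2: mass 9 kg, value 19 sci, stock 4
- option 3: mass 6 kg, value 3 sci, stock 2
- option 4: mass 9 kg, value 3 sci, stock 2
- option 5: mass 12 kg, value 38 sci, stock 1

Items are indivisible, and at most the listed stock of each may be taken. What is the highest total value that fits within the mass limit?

106 sci

Best selections within mass 42 and stock limits:
- 1×option 1 + 3×option 2 + 1×option 5: mass 42, value 106
- 3×option 2 + 1×option 5: mass 39, value 95
Best: 106 sci.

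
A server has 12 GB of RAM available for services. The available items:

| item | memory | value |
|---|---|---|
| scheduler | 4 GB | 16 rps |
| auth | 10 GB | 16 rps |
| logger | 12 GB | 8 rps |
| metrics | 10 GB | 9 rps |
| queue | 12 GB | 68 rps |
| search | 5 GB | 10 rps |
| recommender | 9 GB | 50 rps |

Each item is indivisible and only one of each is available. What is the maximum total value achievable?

68 rps

Check high-value combinations within 12 GB:
- queue: memory 12, value 68
- recommender: memory 9, value 50
- scheduler+search: memory 4+5=9, value 16+10=26
- scheduler: memory 4, value 16
Best: 68 rps.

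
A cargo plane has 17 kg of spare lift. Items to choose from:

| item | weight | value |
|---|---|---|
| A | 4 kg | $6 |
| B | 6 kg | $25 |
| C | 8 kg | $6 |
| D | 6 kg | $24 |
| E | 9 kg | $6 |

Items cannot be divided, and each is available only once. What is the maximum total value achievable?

Check high-value combinations within 17 kg:
- A+B+D: weight 4+6+6=16, value 6+25+24=55
- B+D: weight 6+6=12, value 25+24=49
- A+B: weight 4+6=10, value 6+25=31
- B+C: weight 6+8=14, value 25+6=31
Best: $55.

$55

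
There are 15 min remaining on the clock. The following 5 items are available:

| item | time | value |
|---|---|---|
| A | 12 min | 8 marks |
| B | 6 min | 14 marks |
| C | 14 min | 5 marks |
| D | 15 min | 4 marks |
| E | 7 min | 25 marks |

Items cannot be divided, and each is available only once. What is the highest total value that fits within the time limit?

Check high-value combinations within 15 min:
- B+E: time 6+7=13, value 14+25=39
- E: time 7, value 25
- B: time 6, value 14
- A: time 12, value 8
- C: time 14, value 5
Best: 39 marks.

39 marks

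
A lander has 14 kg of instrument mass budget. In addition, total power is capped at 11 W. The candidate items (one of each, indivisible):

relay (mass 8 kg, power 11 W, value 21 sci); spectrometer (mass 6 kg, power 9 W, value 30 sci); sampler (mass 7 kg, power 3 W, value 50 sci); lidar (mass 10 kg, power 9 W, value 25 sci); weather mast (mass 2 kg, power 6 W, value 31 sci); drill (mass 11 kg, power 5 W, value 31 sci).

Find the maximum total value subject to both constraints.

Feasible sets respecting both limits:
- sampler+weather mast: mass 9, power 9, value 81
- weather mast+drill: mass 13, power 11, value 62
- sampler: mass 7, power 3, value 50
- weather mast: mass 2, power 6, value 31
Best: 81 sci.

81 sci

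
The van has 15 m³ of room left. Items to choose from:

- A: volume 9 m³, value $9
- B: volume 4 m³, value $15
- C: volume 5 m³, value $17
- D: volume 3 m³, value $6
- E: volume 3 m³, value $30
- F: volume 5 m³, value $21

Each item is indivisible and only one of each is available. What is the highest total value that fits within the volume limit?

Check high-value combinations within 15 m³:
- B+D+E+F: volume 4+3+3+5=15, value 15+6+30+21=72
- C+E+F: volume 5+3+5=13, value 17+30+21=68
- B+C+D+E: volume 4+5+3+3=15, value 15+17+6+30=68
Best: $72.

$72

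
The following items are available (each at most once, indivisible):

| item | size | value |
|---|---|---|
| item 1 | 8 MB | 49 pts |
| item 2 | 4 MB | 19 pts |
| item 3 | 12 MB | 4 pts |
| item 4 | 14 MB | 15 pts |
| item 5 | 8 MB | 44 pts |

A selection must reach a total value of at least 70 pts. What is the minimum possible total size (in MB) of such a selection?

Subsets with value ≥ 70, sorted by total size:
- item 1+item 5: size 16, value 93
- item 1+item 2+item 5: size 20, value 112
- item 1+item 2+item 3: size 24, value 72
Minimum size: 16 MB.

16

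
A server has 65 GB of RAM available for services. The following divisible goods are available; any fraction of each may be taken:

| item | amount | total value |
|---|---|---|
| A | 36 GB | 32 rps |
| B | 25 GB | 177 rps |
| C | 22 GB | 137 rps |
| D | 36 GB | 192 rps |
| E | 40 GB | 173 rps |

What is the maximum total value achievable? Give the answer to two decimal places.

Take in order of value per unit:
- B (177/25 per unit): all 25 → value 177, running total 177.00
- C (137/22 per unit): all 22 → value 137, running total 314.00
- D (192/36 per unit): 18 of 36 → value 18×192/36 = 96.0000, running total 410.00
Total 410.00.

410.00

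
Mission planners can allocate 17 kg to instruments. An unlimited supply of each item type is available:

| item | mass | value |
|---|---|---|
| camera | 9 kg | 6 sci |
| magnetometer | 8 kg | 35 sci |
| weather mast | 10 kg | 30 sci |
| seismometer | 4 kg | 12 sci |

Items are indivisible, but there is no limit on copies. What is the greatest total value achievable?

Best value-per-unit is magnetometer at 35/8, and filling with it alone uses mass 2×8=16. No mix of the others beats 2×35 = 70.

70 sci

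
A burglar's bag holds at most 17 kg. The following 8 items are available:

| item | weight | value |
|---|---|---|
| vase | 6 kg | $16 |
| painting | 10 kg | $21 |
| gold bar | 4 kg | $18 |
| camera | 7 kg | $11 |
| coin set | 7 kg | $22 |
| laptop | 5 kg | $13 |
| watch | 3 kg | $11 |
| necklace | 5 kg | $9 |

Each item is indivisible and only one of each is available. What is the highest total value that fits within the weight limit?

$56

Check high-value combinations within 17 kg:
- vase+gold bar+coin set: weight 6+4+7=17, value 16+18+22=56
- gold bar+coin set+laptop: weight 4+7+5=16, value 18+22+13=53
- gold bar+coin set+watch: weight 4+7+3=14, value 18+22+11=51
- gold bar+laptop+watch+necklace: weight 4+5+3+5=17, value 18+13+11+9=51
Best: $56.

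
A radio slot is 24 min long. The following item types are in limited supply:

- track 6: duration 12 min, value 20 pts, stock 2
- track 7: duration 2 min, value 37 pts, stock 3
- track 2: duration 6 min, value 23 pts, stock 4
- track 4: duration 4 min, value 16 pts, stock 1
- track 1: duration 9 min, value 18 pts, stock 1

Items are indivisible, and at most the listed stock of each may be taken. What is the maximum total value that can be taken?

180 pts

Best selections within duration 24 and stock limits:
- 3×track 7 + 3×track 2: duration 24, value 180
- 3×track 7 + 2×track 2 + 1×track 4: duration 22, value 173
- 3×track 7 + 2×track 2: duration 18, value 157
Best: 180 pts.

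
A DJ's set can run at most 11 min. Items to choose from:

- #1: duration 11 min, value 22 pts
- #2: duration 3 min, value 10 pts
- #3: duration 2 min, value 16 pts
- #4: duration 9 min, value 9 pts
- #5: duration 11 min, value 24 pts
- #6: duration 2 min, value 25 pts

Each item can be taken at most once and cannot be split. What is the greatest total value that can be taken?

51 pts

Check high-value combinations within 11 min:
- #2+#3+#6: duration 3+2+2=7, value 10+16+25=51
- #3+#6: duration 2+2=4, value 16+25=41
- #2+#6: duration 3+2=5, value 10+25=35
- #4+#6: duration 9+2=11, value 9+25=34
- #2+#3: duration 3+2=5, value 10+16=26
Best: 51 pts.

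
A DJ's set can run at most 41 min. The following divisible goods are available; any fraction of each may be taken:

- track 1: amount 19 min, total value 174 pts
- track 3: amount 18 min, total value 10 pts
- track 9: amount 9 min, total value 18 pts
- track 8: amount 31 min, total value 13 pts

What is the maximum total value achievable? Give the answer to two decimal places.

199.22

Take in order of value per unit:
- track 1 (174/19 per unit): all 19 → value 174, running total 174.00
- track 9 (18/9 per unit): all 9 → value 18, running total 192.00
- track 3 (10/18 per unit): 13 of 18 → value 13×10/18 = 7.2222, running total 199.22
Total 199.22.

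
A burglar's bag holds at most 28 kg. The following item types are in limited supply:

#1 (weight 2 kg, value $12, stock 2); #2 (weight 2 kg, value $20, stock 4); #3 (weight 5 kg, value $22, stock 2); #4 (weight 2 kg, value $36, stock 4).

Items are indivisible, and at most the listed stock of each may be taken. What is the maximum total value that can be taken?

$280

Top feasible selections:
- 1×#1 + 4×#2 + 2×#3 + 4×#4: weight 28, value 280
- 2×#1 + 3×#2 + 2×#3 + 4×#4: weight 28, value 272
- 2×#1 + 4×#2 + 1×#3 + 4×#4: weight 25, value 270
- 4×#2 + 2×#3 + 4×#4: weight 26, value 268
Best: $280.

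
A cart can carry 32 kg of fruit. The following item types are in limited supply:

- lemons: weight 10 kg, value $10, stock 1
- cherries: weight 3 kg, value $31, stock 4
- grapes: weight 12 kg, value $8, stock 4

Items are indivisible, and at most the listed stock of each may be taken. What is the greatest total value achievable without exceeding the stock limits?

$134

Best selections within weight 32 and stock limits:
- 1×lemons + 4×cherries: weight 22, value 134
- 4×cherries + 1×grapes: weight 24, value 132
- 4×cherries: weight 12, value 124
Best: $134.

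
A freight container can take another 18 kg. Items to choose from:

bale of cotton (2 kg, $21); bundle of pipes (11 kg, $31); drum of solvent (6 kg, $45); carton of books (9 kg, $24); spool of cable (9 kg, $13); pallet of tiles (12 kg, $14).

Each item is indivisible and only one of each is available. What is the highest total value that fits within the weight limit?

$90

Check high-value combinations within 18 kg:
- bale of cotton+drum of solvent+carton of books: weight 2+6+9=17, value 21+45+24=90
- bale of cotton+drum of solvent+spool of cable: weight 2+6+9=17, value 21+45+13=79
- bundle of pipes+drum of solvent: weight 11+6=17, value 31+45=76
- drum of solvent+carton of books: weight 6+9=15, value 45+24=69
- bale of cotton+drum of solvent: weight 2+6=8, value 21+45=66
Best: $90.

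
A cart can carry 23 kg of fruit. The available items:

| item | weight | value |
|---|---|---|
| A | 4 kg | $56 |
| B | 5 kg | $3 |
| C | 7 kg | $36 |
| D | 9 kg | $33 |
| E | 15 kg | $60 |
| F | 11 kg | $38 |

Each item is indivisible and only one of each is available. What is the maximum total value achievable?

$130

This is a 0/1 knapsack; check combinations near the capacity.
- A+C+F: weight 4+7+11=22, value 56+36+38=130
- A+C+D: weight 4+7+9=20, value 56+36+33=125
- A+E: weight 4+15=19, value 56+60=116
- A+B+F: weight 4+5+11=20, value 56+3+38=97
Best: $130.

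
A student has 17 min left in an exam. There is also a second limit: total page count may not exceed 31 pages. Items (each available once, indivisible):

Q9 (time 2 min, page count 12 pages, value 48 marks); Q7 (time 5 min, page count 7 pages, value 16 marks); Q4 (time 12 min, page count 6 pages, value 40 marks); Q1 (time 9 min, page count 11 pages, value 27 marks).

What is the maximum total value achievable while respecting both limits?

Feasible sets respecting both limits:
- Q9+Q7+Q1: time 16, page count 30, value 91
- Q9+Q4: time 14, page count 18, value 88
- Q9+Q1: time 11, page count 23, value 75
Best: 91 marks.

91 marks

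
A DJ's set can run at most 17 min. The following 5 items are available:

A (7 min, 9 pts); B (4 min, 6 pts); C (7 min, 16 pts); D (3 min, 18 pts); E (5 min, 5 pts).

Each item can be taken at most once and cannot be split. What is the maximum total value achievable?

43 pts

Check high-value combinations within 17 min:
- A+C+D: duration 7+7+3=17, value 9+16+18=43
- B+C+D: duration 4+7+3=14, value 6+16+18=40
- C+D+E: duration 7+3+5=15, value 16+18+5=39
- C+D: duration 7+3=10, value 16+18=34
Best: 43 pts.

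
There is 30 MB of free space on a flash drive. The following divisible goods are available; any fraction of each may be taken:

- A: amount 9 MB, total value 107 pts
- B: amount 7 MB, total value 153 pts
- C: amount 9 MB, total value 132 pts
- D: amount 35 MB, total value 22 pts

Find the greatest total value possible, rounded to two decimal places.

395.14

Take in order of value per unit:
- B (153/7 per unit): all 7 → value 153, running total 153.00
- C (132/9 per unit): all 9 → value 132, running total 285.00
- A (107/9 per unit): all 9 → value 107, running total 392.00
- D (22/35 per unit): 5 of 35 → value 5×22/35 = 3.1429, running total 395.14
Total 395.14.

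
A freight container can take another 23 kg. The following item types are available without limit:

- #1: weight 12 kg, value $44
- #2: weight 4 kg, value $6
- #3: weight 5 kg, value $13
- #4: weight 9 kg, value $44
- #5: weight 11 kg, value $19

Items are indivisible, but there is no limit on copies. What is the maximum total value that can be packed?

Best value-per-unit is #4 at 44/9; filling with it alone gives 2×44 = 88.
Optimal mix: 1×#3 + 2×#4 → weight 23, value 101.

$101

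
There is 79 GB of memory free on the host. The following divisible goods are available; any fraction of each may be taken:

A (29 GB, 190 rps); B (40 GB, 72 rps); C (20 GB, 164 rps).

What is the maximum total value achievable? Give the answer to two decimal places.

Take in order of value per unit:
- C (164/20 per unit): all 20 → value 164, running total 164.00
- A (190/29 per unit): all 29 → value 190, running total 354.00
- B (72/40 per unit): 30 of 40 → value 30×72/40 = 54.0000, running total 408.00
Total 408.00.

408.00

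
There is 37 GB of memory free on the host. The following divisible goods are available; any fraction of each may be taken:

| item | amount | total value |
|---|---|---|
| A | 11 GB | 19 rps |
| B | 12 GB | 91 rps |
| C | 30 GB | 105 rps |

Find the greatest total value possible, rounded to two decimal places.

Take in order of value per unit:
- B (91/12 per unit): all 12 → value 91, running total 91.00
- C (105/30 per unit): 25 of 30 → value 25×105/30 = 87.5000, running total 178.50
Total 178.50.

178.50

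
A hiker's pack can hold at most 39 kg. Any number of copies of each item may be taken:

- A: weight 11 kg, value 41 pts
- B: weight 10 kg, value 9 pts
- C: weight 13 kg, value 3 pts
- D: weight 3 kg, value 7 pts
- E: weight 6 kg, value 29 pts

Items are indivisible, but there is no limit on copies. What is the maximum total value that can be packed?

Best value-per-unit is E at 29/6; filling with it alone gives 6×29 = 174.
Optimal mix: 1×D + 6×E → weight 39, value 181.

181 pts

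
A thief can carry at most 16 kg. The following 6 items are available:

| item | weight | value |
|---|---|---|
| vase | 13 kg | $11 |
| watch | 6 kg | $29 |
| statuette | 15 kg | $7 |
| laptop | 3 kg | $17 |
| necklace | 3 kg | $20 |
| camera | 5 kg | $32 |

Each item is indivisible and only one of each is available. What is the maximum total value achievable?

$81

This is a 0/1 knapsack; check combinations near the capacity.
- watch+necklace+camera: weight 6+3+5=14, value 29+20+32=81
- watch+laptop+camera: weight 6+3+5=14, value 29+17+32=78
- laptop+necklace+camera: weight 3+3+5=11, value 17+20+32=69
- watch+laptop+necklace: weight 6+3+3=12, value 29+17+20=66
Best: $81.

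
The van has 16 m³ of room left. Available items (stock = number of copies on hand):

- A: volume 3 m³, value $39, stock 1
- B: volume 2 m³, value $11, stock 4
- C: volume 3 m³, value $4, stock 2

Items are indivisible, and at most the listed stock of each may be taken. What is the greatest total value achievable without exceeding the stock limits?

Top feasible selections:
- 1×A + 4×B + 1×C: volume 14, value 87
- 1×A + 4×B: volume 11, value 83
- 1×A + 3×B + 2×C: volume 15, value 80
- 1×A + 3×B + 1×C: volume 12, value 76
Best: $87.

$87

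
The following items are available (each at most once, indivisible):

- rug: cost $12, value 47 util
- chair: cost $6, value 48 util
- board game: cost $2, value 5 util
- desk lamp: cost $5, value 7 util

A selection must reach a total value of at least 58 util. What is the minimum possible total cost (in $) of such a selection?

Subsets with value ≥ 58, sorted by total cost:
- chair+board game+desk lamp: cost 13, value 60
- rug+chair: cost 18, value 95
- rug+board game+desk lamp: cost 19, value 59
Minimum cost: 13 $.

13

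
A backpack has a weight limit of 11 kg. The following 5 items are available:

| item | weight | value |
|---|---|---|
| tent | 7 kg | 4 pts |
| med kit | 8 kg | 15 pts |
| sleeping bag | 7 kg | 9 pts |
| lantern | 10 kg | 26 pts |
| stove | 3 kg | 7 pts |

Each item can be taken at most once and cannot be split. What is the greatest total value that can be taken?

26 pts

Check high-value combinations within 11 kg:
- lantern: weight 10, value 26
- med kit+stove: weight 8+3=11, value 15+7=22
- sleeping bag+stove: weight 7+3=10, value 9+7=16
- med kit: weight 8, value 15
- tent+stove: weight 7+3=10, value 4+7=11
Best: 26 pts.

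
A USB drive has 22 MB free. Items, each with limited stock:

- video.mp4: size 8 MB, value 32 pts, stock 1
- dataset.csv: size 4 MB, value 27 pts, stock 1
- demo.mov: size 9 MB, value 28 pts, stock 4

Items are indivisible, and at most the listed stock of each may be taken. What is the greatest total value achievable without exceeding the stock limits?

Best selections within size 22 and stock limits:
- 1×video.mp4 + 1×dataset.csv + 1×demo.mov: size 21, value 87
- 1×dataset.csv + 2×demo.mov: size 22, value 83
Best: 87 pts.

87 pts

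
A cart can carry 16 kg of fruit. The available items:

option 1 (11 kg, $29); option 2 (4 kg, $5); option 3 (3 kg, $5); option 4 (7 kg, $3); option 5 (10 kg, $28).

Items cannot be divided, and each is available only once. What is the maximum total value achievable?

$34

This is a 0/1 knapsack; check combinations near the capacity.
- option 1+option 3: weight 11+3=14, value 29+5=34
- option 1+option 2: weight 11+4=15, value 29+5=34
- option 3+option 5: weight 3+10=13, value 5+28=33
- option 2+option 5: weight 4+10=14, value 5+28=33
- option 1: weight 11, value 29
Best: $34.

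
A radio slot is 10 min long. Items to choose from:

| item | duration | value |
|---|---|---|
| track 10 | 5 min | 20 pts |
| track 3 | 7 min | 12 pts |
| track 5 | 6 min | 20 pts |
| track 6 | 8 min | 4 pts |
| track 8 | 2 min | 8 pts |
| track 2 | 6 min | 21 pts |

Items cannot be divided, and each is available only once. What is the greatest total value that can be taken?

Check high-value combinations within 10 min:
- track 8+track 2: duration 2+6=8, value 8+21=29
- track 10+track 8: duration 5+2=7, value 20+8=28
- track 5+track 8: duration 6+2=8, value 20+8=28
- track 2: duration 6, value 21
Best: 29 pts.

29 pts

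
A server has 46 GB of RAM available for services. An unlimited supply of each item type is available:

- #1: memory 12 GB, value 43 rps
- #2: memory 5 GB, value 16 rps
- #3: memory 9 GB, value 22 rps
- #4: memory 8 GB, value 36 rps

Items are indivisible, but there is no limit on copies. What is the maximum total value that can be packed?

Best value-per-unit is #4 at 36/8; filling with it alone gives 5×36 = 180.
Optimal mix: 1×#2 + 5×#4 → memory 45, value 196.

196 rps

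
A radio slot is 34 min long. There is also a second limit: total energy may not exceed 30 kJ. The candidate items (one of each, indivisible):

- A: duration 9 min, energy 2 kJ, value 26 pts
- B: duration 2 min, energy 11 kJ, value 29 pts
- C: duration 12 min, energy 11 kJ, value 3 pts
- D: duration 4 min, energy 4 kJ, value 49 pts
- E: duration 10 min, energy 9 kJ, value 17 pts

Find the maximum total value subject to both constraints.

Feasible sets respecting both limits:
- A+B+D+E: duration 25, energy 26, value 121
- A+B+C+D: duration 27, energy 28, value 107
- A+B+D: duration 15, energy 17, value 104
Best: 121 pts.

121 pts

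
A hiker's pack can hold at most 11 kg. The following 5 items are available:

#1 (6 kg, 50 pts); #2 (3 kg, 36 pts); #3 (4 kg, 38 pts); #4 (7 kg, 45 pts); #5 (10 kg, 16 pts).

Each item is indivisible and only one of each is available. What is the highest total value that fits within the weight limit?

Check high-value combinations within 11 kg:
- #1+#3: weight 6+4=10, value 50+38=88
- #1+#2: weight 6+3=9, value 50+36=86
- #3+#4: weight 4+7=11, value 38+45=83
Best: 88 pts.

88 pts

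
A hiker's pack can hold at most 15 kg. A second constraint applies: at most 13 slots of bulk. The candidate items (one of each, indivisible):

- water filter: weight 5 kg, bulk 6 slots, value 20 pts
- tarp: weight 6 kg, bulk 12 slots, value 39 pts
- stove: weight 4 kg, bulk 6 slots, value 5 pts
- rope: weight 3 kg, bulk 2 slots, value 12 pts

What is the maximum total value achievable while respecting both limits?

39 pts

Feasible sets respecting both limits:
- tarp: weight 6, bulk 12, value 39
- water filter+rope: weight 8, bulk 8, value 32
- water filter+stove: weight 9, bulk 12, value 25
Best: 39 pts.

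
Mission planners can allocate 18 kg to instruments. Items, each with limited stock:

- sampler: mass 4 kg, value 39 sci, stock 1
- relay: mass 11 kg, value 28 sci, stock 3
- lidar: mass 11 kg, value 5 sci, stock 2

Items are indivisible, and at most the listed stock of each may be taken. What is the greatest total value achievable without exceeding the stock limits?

Best selections within mass 18 and stock limits:
- 1×sampler + 1×relay: mass 15, value 67
- 1×sampler + 1×lidar: mass 15, value 44
Best: 67 sci.

67 sci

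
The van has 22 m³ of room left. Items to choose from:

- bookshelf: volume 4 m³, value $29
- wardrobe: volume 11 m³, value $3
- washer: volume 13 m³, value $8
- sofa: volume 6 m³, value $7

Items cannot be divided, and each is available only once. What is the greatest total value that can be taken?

$39

Check high-value combinations within 22 m³:
- bookshelf+wardrobe+sofa: volume 4+11+6=21, value 29+3+7=39
- bookshelf+washer: volume 4+13=17, value 29+8=37
- bookshelf+sofa: volume 4+6=10, value 29+7=36
- bookshelf+wardrobe: volume 4+11=15, value 29+3=32
Best: $39.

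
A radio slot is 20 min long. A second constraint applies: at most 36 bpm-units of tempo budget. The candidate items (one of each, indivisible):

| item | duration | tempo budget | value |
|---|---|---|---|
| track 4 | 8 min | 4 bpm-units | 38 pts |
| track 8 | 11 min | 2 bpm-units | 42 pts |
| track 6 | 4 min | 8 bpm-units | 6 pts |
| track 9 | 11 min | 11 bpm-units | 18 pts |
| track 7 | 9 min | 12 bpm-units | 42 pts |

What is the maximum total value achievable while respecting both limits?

84 pts

Feasible sets respecting both limits:
- track 8+track 7: duration 20, tempo budget 14, value 84
- track 4+track 8: duration 19, tempo budget 6, value 80
- track 4+track 7: duration 17, tempo budget 16, value 80
- track 9+track 7: duration 20, tempo budget 23, value 60
Best: 84 pts.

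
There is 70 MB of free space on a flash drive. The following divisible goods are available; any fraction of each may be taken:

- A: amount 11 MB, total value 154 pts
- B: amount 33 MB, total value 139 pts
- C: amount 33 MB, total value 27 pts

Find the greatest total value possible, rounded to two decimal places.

314.27

Take in order of value per unit:
- A (154/11 per unit): all 11 → value 154, running total 154.00
- B (139/33 per unit): all 33 → value 139, running total 293.00
- C (27/33 per unit): 26 of 33 → value 26×27/33 = 21.2727, running total 314.27
Total 314.27.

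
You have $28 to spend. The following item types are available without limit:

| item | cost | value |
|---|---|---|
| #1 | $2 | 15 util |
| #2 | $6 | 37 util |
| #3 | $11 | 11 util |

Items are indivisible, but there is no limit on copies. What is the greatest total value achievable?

210 util

Best value-per-unit is #1 at 15/2, and filling with it alone uses cost 14×2=28. No mix of the others beats 14×15 = 210.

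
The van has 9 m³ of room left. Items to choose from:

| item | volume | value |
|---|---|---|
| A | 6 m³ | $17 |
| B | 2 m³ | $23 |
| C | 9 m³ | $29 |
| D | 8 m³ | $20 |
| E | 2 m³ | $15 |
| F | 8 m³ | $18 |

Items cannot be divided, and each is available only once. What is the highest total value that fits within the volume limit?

Check high-value combinations within 9 m³:
- A+B: volume 6+2=8, value 17+23=40
- B+E: volume 2+2=4, value 23+15=38
- A+E: volume 6+2=8, value 17+15=32
Best: $40.

$40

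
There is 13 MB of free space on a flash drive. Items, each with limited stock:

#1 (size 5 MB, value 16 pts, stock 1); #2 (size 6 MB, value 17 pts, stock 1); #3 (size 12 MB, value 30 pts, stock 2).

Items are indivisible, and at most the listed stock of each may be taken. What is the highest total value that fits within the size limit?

33 pts

Top feasible selections:
- 1×#1 + 1×#2: size 11, value 33
- 1×#3: size 12, value 30
Best: 33 pts.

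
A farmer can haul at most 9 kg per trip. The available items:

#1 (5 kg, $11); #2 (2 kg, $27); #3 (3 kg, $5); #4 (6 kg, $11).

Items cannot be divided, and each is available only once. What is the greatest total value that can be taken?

$38

Check high-value combinations within 9 kg:
- #1+#2: weight 5+2=7, value 11+27=38
- #2+#4: weight 2+6=8, value 27+11=38
- #2+#3: weight 2+3=5, value 27+5=32
- #2: weight 2, value 27
Best: $38.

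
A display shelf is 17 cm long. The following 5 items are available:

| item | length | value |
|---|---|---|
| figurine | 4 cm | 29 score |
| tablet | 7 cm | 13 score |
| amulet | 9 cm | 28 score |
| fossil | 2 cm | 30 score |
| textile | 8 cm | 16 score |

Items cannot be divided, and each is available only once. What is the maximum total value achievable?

87 score

This is a 0/1 knapsack; check combinations near the capacity.
- figurine+amulet+fossil: length 4+9+2=15, value 29+28+30=87
- figurine+fossil+textile: length 4+2+8=14, value 29+30+16=75
- figurine+tablet+fossil: length 4+7+2=13, value 29+13+30=72
- figurine+fossil: length 4+2=6, value 29+30=59
Best: 87 score.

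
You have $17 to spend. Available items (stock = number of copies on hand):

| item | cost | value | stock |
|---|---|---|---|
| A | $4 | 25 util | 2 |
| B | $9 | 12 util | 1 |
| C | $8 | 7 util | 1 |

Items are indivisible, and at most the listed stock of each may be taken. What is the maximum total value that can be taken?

Top feasible selections:
- 2×A + 1×B: cost 17, value 62
- 2×A + 1×C: cost 16, value 57
- 2×A: cost 8, value 50
- 1×A + 1×B: cost 13, value 37
Best: 62 util.

62 util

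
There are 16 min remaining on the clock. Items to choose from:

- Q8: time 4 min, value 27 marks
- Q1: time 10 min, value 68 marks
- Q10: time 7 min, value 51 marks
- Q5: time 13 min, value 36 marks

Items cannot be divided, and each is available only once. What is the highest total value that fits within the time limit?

95 marks

This is a 0/1 knapsack; check combinations near the capacity.
- Q8+Q1: time 4+10=14, value 27+68=95
- Q8+Q10: time 4+7=11, value 27+51=78
- Q1: time 10, value 68
- Q10: time 7, value 51
- Q5: time 13, value 36
Best: 95 marks.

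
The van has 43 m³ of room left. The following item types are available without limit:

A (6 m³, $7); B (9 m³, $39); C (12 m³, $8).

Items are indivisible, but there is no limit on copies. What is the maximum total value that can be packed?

Best value-per-unit is B at 39/9; filling with it alone gives 4×39 = 156.
Optimal mix: 1×A + 4×B → volume 42, value 163.

$163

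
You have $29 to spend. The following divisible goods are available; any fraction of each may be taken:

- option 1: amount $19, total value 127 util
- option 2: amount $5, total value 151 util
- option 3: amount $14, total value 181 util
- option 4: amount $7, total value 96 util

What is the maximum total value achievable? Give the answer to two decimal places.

Take in order of value per unit:
- option 2 (151/5 per unit): all 5 → value 151, running total 151.00
- option 4 (96/7 per unit): all 7 → value 96, running total 247.00
- option 3 (181/14 per unit): all 14 → value 181, running total 428.00
- option 1 (127/19 per unit): 3 of 19 → value 3×127/19 = 20.0526, running total 448.05
Total 448.05.

448.05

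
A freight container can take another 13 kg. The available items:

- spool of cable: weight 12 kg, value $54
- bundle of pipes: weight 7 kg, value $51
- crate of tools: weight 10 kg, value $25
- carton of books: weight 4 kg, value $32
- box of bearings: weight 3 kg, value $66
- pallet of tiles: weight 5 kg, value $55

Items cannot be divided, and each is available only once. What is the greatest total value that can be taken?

$153

Check high-value combinations within 13 kg:
- carton of books+box of bearings+pallet of tiles: weight 4+3+5=12, value 32+66+55=153
- box of bearings+pallet of tiles: weight 3+5=8, value 66+55=121
- bundle of pipes+box of bearings: weight 7+3=10, value 51+66=117
- bundle of pipes+pallet of tiles: weight 7+5=12, value 51+55=106
Best: $153.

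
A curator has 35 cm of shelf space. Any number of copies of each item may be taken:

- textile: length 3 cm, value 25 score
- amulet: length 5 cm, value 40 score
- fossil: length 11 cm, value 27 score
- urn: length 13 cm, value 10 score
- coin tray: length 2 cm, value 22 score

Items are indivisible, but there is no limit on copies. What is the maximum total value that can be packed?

377 score

Best value-per-unit is coin tray at 22/2; filling with it alone gives 17×22 = 374.
Optimal mix: 1×textile + 16×coin tray → length 35, value 377.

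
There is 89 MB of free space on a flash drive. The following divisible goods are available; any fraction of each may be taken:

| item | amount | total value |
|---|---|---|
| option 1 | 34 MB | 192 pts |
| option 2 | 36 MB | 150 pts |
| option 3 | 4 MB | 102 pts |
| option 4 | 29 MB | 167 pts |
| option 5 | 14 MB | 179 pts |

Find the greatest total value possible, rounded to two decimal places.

Take in order of value per unit:
- option 3 (102/4 per unit): all 4 → value 102, running total 102.00
- option 5 (179/14 per unit): all 14 → value 179, running total 281.00
- option 4 (167/29 per unit): all 29 → value 167, running total 448.00
- option 1 (192/34 per unit): all 34 → value 192, running total 640.00
- option 2 (150/36 per unit): 8 of 36 → value 8×150/36 = 33.3333, running total 673.33
Total 673.33.

673.33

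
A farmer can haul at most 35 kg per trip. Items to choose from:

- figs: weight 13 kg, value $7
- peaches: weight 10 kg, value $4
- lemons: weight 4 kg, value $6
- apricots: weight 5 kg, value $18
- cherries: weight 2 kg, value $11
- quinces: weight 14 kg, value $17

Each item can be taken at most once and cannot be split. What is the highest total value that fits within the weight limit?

$56

Check high-value combinations within 35 kg:
- peaches+lemons+apricots+cherries+quinces: weight 10+4+5+2+14=35, value 4+6+18+11+17=56
- figs+apricots+cherries+quinces: weight 13+5+2+14=34, value 7+18+11+17=53
- lemons+apricots+cherries+quinces: weight 4+5+2+14=25, value 6+18+11+17=52
- peaches+apricots+cherries+quinces: weight 10+5+2+14=31, value 4+18+11+17=50
Best: $56.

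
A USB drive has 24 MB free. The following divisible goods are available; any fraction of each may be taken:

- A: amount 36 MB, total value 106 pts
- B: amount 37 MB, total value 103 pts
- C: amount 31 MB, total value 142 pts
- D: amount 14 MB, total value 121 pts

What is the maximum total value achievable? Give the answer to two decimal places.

Take in order of value per unit:
- D (121/14 per unit): all 14 → value 121, running total 121.00
- C (142/31 per unit): 10 of 31 → value 10×142/31 = 45.8065, running total 166.81
Total 166.81.

166.81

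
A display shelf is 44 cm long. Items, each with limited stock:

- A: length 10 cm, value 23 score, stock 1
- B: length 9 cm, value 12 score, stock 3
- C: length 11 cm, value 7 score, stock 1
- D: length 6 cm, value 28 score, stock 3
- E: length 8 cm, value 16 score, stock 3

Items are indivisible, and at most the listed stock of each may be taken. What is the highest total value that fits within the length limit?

Best selections within length 44 and stock limits:
- 1×A + 3×D + 2×E: length 44, value 139
- 3×D + 3×E: length 42, value 132
Best: 139 score.

139 score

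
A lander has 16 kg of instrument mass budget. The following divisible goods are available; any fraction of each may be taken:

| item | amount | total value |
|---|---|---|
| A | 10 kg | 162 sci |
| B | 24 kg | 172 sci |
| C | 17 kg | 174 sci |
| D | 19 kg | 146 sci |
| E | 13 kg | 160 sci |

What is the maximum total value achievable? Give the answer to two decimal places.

235.85

Take in order of value per unit:
- A (162/10 per unit): all 10 → value 162, running total 162.00
- E (160/13 per unit): 6 of 13 → value 6×160/13 = 73.8462, running total 235.85
Total 235.85.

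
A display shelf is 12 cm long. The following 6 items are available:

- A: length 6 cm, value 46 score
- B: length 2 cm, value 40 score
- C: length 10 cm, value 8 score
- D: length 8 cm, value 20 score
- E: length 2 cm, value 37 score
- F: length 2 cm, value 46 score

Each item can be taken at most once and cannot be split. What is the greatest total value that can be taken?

Check high-value combinations within 12 cm:
- A+B+E+F: length 6+2+2+2=12, value 46+40+37+46=169
- A+B+F: length 6+2+2=10, value 46+40+46=132
- A+E+F: length 6+2+2=10, value 46+37+46=129
- B+E+F: length 2+2+2=6, value 40+37+46=123
Best: 169 score.

169 score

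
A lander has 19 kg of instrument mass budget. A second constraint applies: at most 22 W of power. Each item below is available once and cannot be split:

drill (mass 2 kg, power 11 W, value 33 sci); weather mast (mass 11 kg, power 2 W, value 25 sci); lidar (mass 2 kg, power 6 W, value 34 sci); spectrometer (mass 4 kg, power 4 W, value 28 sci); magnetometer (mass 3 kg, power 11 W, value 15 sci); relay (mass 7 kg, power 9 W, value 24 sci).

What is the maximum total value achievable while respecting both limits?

95 sci

Feasible sets respecting both limits:
- drill+lidar+spectrometer: mass 8, power 21, value 95
- drill+weather mast+lidar: mass 15, power 19, value 92
- weather mast+lidar+spectrometer: mass 17, power 12, value 87
Best: 95 sci.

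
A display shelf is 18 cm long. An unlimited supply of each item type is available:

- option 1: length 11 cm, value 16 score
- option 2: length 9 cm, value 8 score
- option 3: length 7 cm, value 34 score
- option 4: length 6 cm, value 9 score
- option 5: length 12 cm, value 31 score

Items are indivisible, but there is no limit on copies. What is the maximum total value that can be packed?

Best value-per-unit is option 3 at 34/7, and filling with it alone uses length 2×7=14. No mix of the others beats 2×34 = 68.

68 score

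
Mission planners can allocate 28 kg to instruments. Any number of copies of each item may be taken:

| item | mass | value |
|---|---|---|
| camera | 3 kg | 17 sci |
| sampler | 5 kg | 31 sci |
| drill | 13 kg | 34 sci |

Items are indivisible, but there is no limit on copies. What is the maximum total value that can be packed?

Best value-per-unit is sampler at 31/5; filling with it alone gives 5×31 = 155.
Optimal mix: 1×camera + 5×sampler → mass 28, value 172.

172 sci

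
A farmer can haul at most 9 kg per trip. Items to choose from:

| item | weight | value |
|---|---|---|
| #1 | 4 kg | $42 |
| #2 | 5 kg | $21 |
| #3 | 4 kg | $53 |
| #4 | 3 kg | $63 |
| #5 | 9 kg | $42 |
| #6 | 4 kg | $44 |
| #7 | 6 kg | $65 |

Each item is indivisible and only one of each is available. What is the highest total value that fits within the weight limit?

Check high-value combinations within 9 kg:
- #4+#7: weight 3+6=9, value 63+65=128
- #3+#4: weight 4+3=7, value 53+63=116
- #4+#6: weight 3+4=7, value 63+44=107
- #1+#4: weight 4+3=7, value 42+63=105
- #3+#6: weight 4+4=8, value 53+44=97
Best: $128.

$128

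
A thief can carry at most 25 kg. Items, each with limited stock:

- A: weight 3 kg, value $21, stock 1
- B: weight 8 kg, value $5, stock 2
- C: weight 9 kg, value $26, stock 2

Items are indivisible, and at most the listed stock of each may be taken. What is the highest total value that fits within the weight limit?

Top feasible selections:
- 1×A + 2×C: weight 21, value 73
- 2×C: weight 18, value 52
- 1×A + 1×B + 1×C: weight 20, value 52
Best: $73.

$73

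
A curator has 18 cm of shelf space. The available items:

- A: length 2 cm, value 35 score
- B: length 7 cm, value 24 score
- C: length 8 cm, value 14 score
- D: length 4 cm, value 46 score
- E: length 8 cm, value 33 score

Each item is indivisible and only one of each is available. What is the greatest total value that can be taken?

114 score

Check high-value combinations within 18 cm:
- A+D+E: length 2+4+8=14, value 35+46+33=114
- A+B+D: length 2+7+4=13, value 35+24+46=105
- A+C+D: length 2+8+4=14, value 35+14+46=95
- A+B+E: length 2+7+8=17, value 35+24+33=92
- A+C+E: length 2+8+8=18, value 35+14+33=82
Best: 114 score.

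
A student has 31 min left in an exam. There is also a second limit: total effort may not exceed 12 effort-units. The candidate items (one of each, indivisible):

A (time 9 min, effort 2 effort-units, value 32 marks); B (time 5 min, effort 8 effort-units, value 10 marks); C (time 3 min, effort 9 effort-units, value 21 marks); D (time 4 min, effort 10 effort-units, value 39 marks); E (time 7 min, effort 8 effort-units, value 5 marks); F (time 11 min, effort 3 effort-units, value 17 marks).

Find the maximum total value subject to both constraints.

Feasible sets respecting both limits:
- A+D: time 13, effort 12, value 71
- A+C: time 12, effort 11, value 53
- A+F: time 20, effort 5, value 49
- A+B: time 14, effort 10, value 42
Best: 71 marks.

71 marks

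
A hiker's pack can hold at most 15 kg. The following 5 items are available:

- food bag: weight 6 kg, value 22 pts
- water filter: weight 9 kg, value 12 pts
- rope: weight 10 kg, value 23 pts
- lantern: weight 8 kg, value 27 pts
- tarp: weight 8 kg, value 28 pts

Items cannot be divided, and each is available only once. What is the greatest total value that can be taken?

50 pts

This is a 0/1 knapsack; check combinations near the capacity.
- food bag+tarp: weight 6+8=14, value 22+28=50
- food bag+lantern: weight 6+8=14, value 22+27=49
- food bag+water filter: weight 6+9=15, value 22+12=34
- tarp: weight 8, value 28
- lantern: weight 8, value 27
Best: 50 pts.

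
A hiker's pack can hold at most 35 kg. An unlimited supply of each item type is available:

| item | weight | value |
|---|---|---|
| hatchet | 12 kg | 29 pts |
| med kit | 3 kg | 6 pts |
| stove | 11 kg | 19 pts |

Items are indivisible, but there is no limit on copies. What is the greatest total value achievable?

Best value-per-unit is hatchet at 29/12; filling with it alone gives 2×29 = 58.
Optimal mix: 2×hatchet + 1×stove → weight 35, value 77.

77 pts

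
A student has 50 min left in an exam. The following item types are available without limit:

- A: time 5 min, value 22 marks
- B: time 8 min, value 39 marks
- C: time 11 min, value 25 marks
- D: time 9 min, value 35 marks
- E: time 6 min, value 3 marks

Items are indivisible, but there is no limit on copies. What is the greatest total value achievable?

Best value-per-unit is B at 39/8; filling with it alone gives 6×39 = 234.
Optimal mix: 2×A + 5×B → time 50, value 239.

239 marks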